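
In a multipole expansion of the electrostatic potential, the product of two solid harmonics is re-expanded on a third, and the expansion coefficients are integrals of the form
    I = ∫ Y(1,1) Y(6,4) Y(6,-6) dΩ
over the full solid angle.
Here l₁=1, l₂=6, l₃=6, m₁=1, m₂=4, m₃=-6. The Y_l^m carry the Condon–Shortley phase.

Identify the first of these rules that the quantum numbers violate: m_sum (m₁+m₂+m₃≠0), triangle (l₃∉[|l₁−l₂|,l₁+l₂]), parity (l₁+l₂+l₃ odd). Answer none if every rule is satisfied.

azimuthal sum: 1 + 4 − 6 = -1  ✗
5 ≤ 6 ≤ 7 (triangle on l)
L = 1 + 6 + 6 = 13 (odd)

m_sum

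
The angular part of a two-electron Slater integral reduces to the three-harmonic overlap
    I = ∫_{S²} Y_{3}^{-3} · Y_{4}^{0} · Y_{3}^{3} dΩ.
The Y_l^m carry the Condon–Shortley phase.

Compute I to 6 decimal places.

-0.076935

Rules hold: Σm=0, L=10 even, 1≤3≤7.
N = 7·9·7 = 441
Δ = 4!·2!·4!/11! = 1/34650
Racah Σ t=1..3: t=1:−1/72 t=2:+1/16 t=3:−1/72 = 5/144
⇒ 3j(3 4 3; 0 0 0)² = 2/77, sgn -1
Racah Σ t=4..4: t=4:+1/1152 = 1/1152
⇒ 3j(3 4 3; -3 0 3)² = 1/154, sgn +1
4πI² = N·(3j₀)²·(3jₘ)² = 9/121
I = -1·√(0.0743802/4π) = -0.07693494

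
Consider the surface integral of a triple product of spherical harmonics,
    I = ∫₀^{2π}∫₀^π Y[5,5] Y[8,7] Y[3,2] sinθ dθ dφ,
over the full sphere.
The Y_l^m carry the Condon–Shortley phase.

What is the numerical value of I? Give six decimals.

0.000000

5 + 7 + 2 = 14 ≠ 0: azimuthal integral kills it; I = 0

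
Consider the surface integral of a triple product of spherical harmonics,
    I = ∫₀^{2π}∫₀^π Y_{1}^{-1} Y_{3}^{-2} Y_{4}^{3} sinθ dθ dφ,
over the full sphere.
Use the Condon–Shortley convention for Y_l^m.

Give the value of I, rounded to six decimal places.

Checks pass: Σm=0; 8 even; l₃=4∈[2,4].
(2·1+1)(2·3+1)(2·4+1) = 189
Δ: 0! 2! 6! / 9! → 1/252
sum: t=0:+1/36 = 1/36
3j²(1 3 4; 0 0 0) = Δ·Π!·Σ² = 4/63  (sign +1)
sum: t=0:+1/240 = 1/240
3j²(1 3 4; -1 -2 3) = Δ·Π!·Σ² = 1/12  (sign -1)
combine: 4πI² = 189·4/63·1/12 = 1/1
take √, sign -1: I = -0.28209479

-0.282095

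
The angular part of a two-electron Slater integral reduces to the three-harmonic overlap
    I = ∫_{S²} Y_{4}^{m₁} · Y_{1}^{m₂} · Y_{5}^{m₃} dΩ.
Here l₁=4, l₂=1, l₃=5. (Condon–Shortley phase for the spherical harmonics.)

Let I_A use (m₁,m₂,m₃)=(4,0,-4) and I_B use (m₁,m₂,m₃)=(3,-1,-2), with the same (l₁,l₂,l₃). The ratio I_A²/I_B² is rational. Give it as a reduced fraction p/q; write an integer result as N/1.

3/1

l's match ⇒ only the (l;m) 3-j factors differ between A and B.
A: triangle coeff Δ(4,1,5) = 1/495; Σ_t [0,0]: t=0:+1/40320 = 1/40320; (3j)²=1/55 [(4 1 5; 4 0 -4)], sign=-1
B: triangle coeff Δ(4,1,5) = 1/495; Σ_t [0,0]: t=0:+1/10080 = 1/10080; (3j)²=1/165 [(4 1 5; 3 -1 -2)], sign=-1
I_A²/I_B² = (1/55)/(1/165) = 3/1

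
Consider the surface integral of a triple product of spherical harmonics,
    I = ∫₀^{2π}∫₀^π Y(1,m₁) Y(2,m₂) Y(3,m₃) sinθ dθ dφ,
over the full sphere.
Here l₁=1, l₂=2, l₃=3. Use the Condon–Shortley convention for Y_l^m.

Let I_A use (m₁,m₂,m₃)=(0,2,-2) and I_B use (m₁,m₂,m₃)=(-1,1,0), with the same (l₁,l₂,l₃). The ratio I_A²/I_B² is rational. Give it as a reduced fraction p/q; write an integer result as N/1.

5/3

l's match ⇒ only the (l;m) 3-j factors differ between A and B.
A: triangle coeff Δ(1,2,3) = 1/105; Σ_t [0,0]: t=0:+1/24 = 1/24; (3j)²=1/21 [(1 2 3; 0 2 -2)], sign=-1
B: triangle coeff Δ(1,2,3) = 1/105; Σ_t [0,0]: t=0:+1/12 = 1/12; (3j)²=1/35 [(1 2 3; -1 1 0)], sign=-1
I_A²/I_B² = (1/21)/(1/35) = 5/3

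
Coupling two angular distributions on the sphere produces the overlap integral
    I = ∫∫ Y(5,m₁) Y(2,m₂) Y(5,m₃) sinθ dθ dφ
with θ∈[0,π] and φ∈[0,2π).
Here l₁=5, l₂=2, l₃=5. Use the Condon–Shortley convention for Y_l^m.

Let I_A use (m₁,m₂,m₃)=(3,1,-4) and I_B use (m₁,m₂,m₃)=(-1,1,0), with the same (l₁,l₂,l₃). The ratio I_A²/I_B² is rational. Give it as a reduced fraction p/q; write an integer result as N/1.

147/5

l's match ⇒ only the (l;m) 3-j factors differ between A and B.
A: triangle coeff Δ(5,2,5) = 1/38610; Σ_t [1,2]: t=1:−1/10080 t=2:+1/80640 = -1/11520; (3j)²=49/1430 [(5 2 5; 3 1 -4)], sign=+1
B: triangle coeff Δ(5,2,5) = 1/38610; Σ_t [1,2]: t=1:−1/1440 t=2:+1/1152 = 1/5760; (3j)²=1/858 [(5 2 5; -1 1 0)], sign=-1
I_A²/I_B² = (49/1430)/(1/858) = 147/5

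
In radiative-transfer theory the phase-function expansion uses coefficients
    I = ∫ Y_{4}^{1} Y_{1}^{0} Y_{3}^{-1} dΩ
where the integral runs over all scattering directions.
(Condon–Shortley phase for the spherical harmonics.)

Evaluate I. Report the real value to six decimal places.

-0.238414

Rules hold: Σm=0, L=8 even, 3≤3≤5.
N = 9·3·7 = 189
Δ = 2!·6!·0!/9! = 1/252
Racah Σ t=1..1: t=1:−1/36 = -1/36
⇒ 3j(4 1 3; 0 0 0)² = 4/63, sgn +1
Racah Σ t=1..1: t=1:−1/48 = -1/48
⇒ 3j(4 1 3; 1 0 -1)² = 5/84, sgn -1
4πI² = N·(3j₀)²·(3jₘ)² = 5/7
I = -1·√(0.714286/4π) = -0.23841361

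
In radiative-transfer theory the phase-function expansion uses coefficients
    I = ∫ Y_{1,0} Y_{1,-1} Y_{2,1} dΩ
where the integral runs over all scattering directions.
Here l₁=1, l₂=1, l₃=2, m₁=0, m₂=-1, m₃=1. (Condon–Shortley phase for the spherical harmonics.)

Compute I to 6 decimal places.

-0.218510

m-sum 0 ✓  L=4 even ✓  0≤2≤2 ✓
Π(2lᵢ+1) = 3×3×5 = 45
triangle coeff Δ(1,1,2) = 1/30
Σ_t [0,0]: t=0:+1/1 = 1/1
(3j)²=2/15 [(1 1 2; 0 0 0)], sign=+1
Σ_t [0,0]: t=0:+1/2 = 1/2
(3j)²=1/10 [(1 1 2; 0 -1 1)], sign=-1
⇒ 4πI² = 3/5
I = (-1)√(3/5/(4π)) = -0.21850969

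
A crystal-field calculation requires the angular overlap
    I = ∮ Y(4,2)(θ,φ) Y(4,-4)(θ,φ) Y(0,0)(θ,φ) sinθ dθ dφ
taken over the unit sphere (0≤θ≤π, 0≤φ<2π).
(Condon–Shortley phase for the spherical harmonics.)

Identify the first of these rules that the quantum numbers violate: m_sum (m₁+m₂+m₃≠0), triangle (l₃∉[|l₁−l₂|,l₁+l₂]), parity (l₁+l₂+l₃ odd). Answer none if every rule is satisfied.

azimuthal sum: 2 − 4 + 0 = -2  ✗
0 ≤ 0 ≤ 8 (triangle on l)
L = 4 + 4 + 0 = 8 (even)

m_sum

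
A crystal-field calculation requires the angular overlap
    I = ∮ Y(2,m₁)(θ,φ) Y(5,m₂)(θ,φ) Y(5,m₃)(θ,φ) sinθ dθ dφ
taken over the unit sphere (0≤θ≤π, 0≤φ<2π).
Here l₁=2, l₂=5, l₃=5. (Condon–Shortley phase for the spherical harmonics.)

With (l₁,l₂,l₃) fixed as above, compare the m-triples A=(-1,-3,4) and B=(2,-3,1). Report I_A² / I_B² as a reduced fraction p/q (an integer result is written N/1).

21/16

Shared (l₁,l₂,l₃)=(2,5,5): N and (l;000)² cancel in I_A²/I_B².
A: Δ = 2!·2!·8!/13! = 1/38610; Racah Σ t=1..2: t=1:−1/10080 t=2:+1/80640 = -1/11520; ⇒ 3j(2 5 5; -1 -3 4)² = 49/1430, sgn +1
B: Δ = 2!·2!·8!/13! = 1/38610; Racah Σ t=0..0: t=0:+1/5760 = 1/5760; ⇒ 3j(2 5 5; 2 -3 1)² = 56/2145, sgn +1
I_A²/I_B² = (49/1430)/(56/2145) = 21/16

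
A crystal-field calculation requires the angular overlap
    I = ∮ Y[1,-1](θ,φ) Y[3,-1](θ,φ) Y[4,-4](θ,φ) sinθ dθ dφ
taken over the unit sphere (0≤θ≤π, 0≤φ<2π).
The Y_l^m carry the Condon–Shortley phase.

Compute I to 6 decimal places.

Σmᵢ = -6 ≠ 0, so the φ-integral vanishes; I = 0

0.000000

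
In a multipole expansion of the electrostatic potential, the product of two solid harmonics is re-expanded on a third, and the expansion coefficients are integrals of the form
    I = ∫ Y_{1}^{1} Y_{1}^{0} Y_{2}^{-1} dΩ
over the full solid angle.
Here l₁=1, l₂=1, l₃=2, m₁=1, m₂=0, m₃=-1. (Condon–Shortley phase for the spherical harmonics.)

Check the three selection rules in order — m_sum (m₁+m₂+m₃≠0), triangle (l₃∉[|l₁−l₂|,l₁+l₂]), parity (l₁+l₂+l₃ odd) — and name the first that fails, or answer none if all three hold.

Σmᵢ = 0  ✓
l₃∈[|l₁−l₂|,l₁+l₂]=[0,2], have l₃=2  ✓
Σlᵢ = 4 ⇒ even  ✓

none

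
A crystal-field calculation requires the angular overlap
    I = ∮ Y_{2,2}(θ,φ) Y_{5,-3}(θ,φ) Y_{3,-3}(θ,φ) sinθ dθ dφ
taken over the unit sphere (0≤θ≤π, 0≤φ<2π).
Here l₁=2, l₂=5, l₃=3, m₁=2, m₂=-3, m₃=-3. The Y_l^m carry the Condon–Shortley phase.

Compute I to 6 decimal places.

2 − 3 − 3 = -4 ≠ 0: azimuthal integral kills it; I = 0

0.000000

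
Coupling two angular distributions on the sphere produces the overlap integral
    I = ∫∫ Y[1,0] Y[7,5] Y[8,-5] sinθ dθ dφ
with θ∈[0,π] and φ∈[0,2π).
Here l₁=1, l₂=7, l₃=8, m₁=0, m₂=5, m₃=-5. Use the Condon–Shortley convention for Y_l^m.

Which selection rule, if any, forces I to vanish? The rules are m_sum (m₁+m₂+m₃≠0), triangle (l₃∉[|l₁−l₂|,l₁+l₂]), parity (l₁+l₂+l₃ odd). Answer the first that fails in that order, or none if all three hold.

m₁+m₂+m₃ = 0 + 5 − 5 = 0  ✓
triangle: |1−7|=6 ≤ l₃=8 ≤ 1+7=8  ✓
parity: l₁+l₂+l₃ = 16 is even  ✓

none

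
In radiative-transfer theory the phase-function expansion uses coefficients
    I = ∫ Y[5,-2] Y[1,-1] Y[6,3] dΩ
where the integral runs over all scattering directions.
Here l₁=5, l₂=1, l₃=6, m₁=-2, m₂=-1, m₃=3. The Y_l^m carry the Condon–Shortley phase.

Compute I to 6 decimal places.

Rules hold: Σm=0, L=12 even, 4≤6≤6.
N = 11·3·13 = 429
Δ = 0!·10!·2!/13! = 1/858
Racah Σ t=0..0: t=0:+1/14400 = 1/14400
⇒ 3j(5 1 6; 0 0 0)² = 6/143, sgn +1
Racah Σ t=0..0: t=0:+1/60480 = 1/60480
⇒ 3j(5 1 6; -2 -1 3)² = 6/143, sgn -1
4πI² = N·(3j₀)²·(3jₘ)² = 108/143
I = -1·√(0.755245/4π) = -0.24515397

-0.245154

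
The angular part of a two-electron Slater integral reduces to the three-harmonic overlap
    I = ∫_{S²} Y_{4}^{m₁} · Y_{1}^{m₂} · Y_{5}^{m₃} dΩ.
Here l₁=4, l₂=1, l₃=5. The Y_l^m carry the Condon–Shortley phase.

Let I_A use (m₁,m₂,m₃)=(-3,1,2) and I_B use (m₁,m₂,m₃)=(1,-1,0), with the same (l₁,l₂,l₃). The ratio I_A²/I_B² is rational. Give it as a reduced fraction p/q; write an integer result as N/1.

Shared (l₁,l₂,l₃)=(4,1,5): N and (l;000)² cancel in I_A²/I_B².
A: Δ = 0!·8!·2!/11! = 1/495; Racah Σ t=0..0: t=0:+1/10080 = 1/10080; ⇒ 3j(4 1 5; -3 1 2)² = 1/165, sgn -1
B: Δ = 0!·8!·2!/11! = 1/495; Racah Σ t=0..0: t=0:+1/1440 = 1/1440; ⇒ 3j(4 1 5; 1 -1 0)² = 2/99, sgn -1
I_A²/I_B² = (1/165)/(2/99) = 3/10

3/10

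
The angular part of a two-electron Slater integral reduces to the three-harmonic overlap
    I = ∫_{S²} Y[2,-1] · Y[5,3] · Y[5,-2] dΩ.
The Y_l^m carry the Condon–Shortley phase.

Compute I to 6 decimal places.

-0.161739

Checks pass: Σm=0; 12 even; l₃=5∈[3,7].
(2·2+1)(2·5+1)(2·5+1) = 605
Δ: 2! 2! 8! / 13! → 1/38610
sum: t=0:+1/2880 t=1:−1/576 t=2:+1/2880 = -1/960
3j²(2 5 5; 0 0 0) = Δ·Π!·Σ² = 10/429  (sign +1)
sum: t=1:−1/10080 t=2:+1/2880 = 1/4032
3j²(2 5 5; -1 3 -2) = Δ·Π!·Σ² = 10/429  (sign -1)
combine: 4πI² = 605·10/429·10/429 = 500/1521
take √, sign -1: I = -0.16173926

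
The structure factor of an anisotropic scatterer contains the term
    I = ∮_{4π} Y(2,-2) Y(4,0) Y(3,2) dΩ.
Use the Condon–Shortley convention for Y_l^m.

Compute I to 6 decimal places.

0.000000

Σlᵢ=9 odd — θ-integrand is odd under cosθ→−cosθ; I=0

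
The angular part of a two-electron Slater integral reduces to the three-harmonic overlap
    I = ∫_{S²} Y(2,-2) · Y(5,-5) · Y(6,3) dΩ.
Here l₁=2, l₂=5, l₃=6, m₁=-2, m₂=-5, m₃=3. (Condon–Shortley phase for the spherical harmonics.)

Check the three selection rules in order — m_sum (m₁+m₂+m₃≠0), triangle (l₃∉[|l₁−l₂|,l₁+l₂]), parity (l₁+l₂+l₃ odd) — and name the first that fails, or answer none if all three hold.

m₁+m₂+m₃ = -2 − 5 + 3 = -4  ✗
triangle: |2−5|=3 ≤ l₃=6 ≤ 2+5=7
parity: l₁+l₂+l₃ = 13 is odd

m_sum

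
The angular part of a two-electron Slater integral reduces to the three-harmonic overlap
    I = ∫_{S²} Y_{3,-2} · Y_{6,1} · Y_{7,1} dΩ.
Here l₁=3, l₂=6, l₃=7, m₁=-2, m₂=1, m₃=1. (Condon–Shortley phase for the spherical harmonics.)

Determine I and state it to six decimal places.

Rules hold: Σm=0, L=16 even, 3≤7≤9.
N = 7·13·15 = 1365
Δ = 2!·4!·10!/17! = 1/2042040
Racah Σ t=0..2: t=0:+1/207360 t=1:−1/57600 t=2:+1/207360 = -1/129600
⇒ 3j(3 6 7; 0 0 0)² = 168/12155, sgn +1
Racah Σ t=1..2: t=1:−1/414720 t=2:+1/172800 = 7/2073600
⇒ 3j(3 6 7; -2 1 1)² = 343/29172, sgn +1
4πI² = N·(3j₀)²·(3jₘ)² = 100842/454597
I = +1·√(0.221827/4π) = 0.13286253

0.132863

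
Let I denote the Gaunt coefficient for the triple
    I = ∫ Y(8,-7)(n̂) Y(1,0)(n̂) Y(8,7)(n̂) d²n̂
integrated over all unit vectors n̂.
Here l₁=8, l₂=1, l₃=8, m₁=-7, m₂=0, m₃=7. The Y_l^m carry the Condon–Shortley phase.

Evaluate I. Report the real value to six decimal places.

L=17 odd ⇒ parity kills the (l;000) factor ⇒ I = 0

0.000000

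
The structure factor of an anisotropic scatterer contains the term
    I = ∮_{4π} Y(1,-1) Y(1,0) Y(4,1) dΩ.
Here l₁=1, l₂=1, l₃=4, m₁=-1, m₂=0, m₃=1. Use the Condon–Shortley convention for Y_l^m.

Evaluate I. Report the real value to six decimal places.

|1−1|≤4≤1+1 violated ⇒ I = 0

0.000000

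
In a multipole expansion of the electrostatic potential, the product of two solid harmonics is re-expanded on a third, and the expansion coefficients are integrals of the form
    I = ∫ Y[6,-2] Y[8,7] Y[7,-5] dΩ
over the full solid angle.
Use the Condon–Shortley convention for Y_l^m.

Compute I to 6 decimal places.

0.000000

l₁+l₂+l₃=21 is odd: 3j(l;000)=0 ⇒ I=0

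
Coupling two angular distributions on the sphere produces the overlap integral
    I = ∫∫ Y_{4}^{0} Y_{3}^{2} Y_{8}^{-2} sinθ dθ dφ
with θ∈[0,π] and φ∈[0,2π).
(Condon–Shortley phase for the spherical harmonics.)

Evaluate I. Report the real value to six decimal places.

triangle: need 1≤l₃≤7, have 8; I=0

0.000000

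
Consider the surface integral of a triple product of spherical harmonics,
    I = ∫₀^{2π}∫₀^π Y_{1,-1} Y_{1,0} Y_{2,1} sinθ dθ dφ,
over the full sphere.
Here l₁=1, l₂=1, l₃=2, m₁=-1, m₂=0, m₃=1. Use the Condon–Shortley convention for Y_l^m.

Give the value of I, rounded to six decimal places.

Rules hold: Σm=0, L=4 even, 0≤2≤2.
N = 3·3·5 = 45
Δ = 0!·2!·2!/5! = 1/30
Racah Σ t=0..0: t=0:+1/1 = 1/1
⇒ 3j(1 1 2; 0 0 0)² = 2/15, sgn +1
Racah Σ t=0..0: t=0:+1/2 = 1/2
⇒ 3j(1 1 2; -1 0 1)² = 1/10, sgn -1
4πI² = N·(3j₀)²·(3jₘ)² = 3/5
I = -1·√(0.6/4π) = -0.21850969

-0.218510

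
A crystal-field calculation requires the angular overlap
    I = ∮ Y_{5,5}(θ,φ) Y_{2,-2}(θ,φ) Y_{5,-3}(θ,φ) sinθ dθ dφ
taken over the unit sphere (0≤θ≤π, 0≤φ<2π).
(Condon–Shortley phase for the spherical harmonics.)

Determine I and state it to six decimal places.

Rules hold: Σm=0, L=12 even, 3≤5≤7.
N = 11·5·11 = 605
Δ = 2!·8!·2!/13! = 1/38610
Racah Σ t=0..2: t=0:+1/2880 t=1:−1/576 t=2:+1/2880 = -1/960
⇒ 3j(5 2 5; 0 0 0)² = 10/429, sgn +1
Racah Σ t=0..0: t=0:+1/161280 = 1/161280
⇒ 3j(5 2 5; 5 -2 -3)² = 1/143, sgn +1
4πI² = N·(3j₀)²·(3jₘ)² = 50/507
I = +1·√(0.0986193/4π) = 0.08858824

0.088588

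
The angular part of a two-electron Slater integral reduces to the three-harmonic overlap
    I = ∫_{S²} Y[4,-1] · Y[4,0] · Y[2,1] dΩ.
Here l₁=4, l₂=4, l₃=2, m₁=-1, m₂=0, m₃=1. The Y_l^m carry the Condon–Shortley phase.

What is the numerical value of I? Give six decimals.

m-sum 0 ✓  L=10 even ✓  0≤2≤8 ✓
Π(2lᵢ+1) = 9×9×5 = 405
triangle coeff Δ(4,4,2) = 1/13860
Σ_t [2,4]: t=2:+1/192 t=3:−1/36 t=4:+1/192 = -5/288
(3j)²=20/693 [(4 4 2; 0 0 0)], sign=-1
Σ_t [3,4]: t=3:−1/72 t=4:+1/96 = -1/288
(3j)²=1/462 [(4 4 2; -1 0 1)], sign=+1
⇒ 4πI² = 150/5929
I = (-1)√(150/5929/(4π)) = -0.04486937

-0.044869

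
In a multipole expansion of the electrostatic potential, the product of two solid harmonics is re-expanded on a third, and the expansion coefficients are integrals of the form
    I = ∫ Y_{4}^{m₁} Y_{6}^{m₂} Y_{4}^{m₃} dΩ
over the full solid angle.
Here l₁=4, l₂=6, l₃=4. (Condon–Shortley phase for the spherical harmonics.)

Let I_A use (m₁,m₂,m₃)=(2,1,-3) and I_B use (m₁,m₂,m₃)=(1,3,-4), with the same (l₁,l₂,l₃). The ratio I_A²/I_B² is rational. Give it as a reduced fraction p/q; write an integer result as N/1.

169/160

Same 4,6,4: normalisation and zero-m 3j drop out of the ratio.
A: Δ: 6! 2! 6! / 15! → 1/1261260; sum: t=1:−1/86400 t=2:+1/11520 = 13/172800; 3j²(4 6 4; 2 1 -3) = Δ·Π!·Σ² = 13/660  (sign -1)
B: Δ: 6! 2! 6! / 15! → 1/1261260; sum: t=3:−1/51840 = -1/51840; 3j²(4 6 4; 1 3 -4) = Δ·Π!·Σ² = 8/429  (sign -1)
I_A²/I_B² = (13/660)/(8/429) = 169/160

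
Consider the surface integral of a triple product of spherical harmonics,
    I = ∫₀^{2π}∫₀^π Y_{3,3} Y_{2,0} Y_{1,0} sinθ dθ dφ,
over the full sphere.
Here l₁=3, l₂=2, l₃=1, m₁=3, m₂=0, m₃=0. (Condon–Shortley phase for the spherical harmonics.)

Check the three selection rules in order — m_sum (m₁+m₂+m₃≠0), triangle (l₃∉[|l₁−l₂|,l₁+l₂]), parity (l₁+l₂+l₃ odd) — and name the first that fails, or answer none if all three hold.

azimuthal sum: 3 + 0 + 0 = 3  ✗
1 ≤ 1 ≤ 5 (triangle on l)
L = 3 + 2 + 1 = 6 (even)

m_sum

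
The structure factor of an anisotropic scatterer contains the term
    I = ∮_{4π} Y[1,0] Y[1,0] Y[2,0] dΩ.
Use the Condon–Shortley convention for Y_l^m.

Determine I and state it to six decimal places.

0.252313

Rules hold: Σm=0, L=4 even, 0≤2≤2.
N = 3·3·5 = 45
Δ = 0!·2!·2!/5! = 1/30
Racah Σ t=0..0: t=0:+1/1 = 1/1
⇒ 3j(1 1 2; 0 0 0)² = 2/15, sgn +1
(m-triple is (0,0,0) — same symbol as above.)
4πI² = N·(3j₀)²·(3jₘ)² = 4/5
I = +1·√(0.8/4π) = 0.25231325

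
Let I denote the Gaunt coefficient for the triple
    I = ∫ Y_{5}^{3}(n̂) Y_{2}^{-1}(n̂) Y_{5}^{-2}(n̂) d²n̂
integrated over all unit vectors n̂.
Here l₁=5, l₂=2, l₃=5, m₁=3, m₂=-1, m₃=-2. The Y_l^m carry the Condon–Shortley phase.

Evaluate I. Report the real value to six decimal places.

-0.161739

m-sum 0 ✓  L=12 even ✓  3≤5≤7 ✓
Π(2lᵢ+1) = 11×5×11 = 605
triangle coeff Δ(5,2,5) = 1/38610
Σ_t [0,2]: t=0:+1/2880 t=1:−1/576 t=2:+1/2880 = -1/960
(3j)²=10/429 [(5 2 5; 0 0 0)], sign=+1
Σ_t [0,1]: t=0:+1/2880 t=1:−1/10080 = 1/4032
(3j)²=10/429 [(5 2 5; 3 -1 -2)], sign=-1
⇒ 4πI² = 500/1521
I = (-1)√(500/1521/(4π)) = -0.16173926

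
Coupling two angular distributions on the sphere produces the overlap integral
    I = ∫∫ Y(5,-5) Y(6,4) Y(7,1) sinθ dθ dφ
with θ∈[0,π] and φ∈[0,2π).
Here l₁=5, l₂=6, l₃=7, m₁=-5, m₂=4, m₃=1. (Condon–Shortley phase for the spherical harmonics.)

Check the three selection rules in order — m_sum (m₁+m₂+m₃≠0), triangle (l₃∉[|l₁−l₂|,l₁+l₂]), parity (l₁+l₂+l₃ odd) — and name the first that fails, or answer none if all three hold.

m₁+m₂+m₃ = -5 + 4 + 1 = 0  ✓
triangle: |5−6|=1 ≤ l₃=7 ≤ 5+6=11  ✓
parity: l₁+l₂+l₃ = 18 is even  ✓

none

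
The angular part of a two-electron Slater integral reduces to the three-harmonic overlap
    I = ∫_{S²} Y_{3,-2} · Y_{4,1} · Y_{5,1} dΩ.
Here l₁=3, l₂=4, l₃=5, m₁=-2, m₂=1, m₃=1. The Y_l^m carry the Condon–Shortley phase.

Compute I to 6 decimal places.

0.138239

Checks pass: Σm=0; 12 even; l₃=5∈[1,7].
(2·3+1)(2·4+1)(2·5+1) = 693
Δ: 2! 4! 6! / 13! → 1/180180
sum: t=0:+1/576 t=1:−1/144 t=2:+1/576 = -1/288
3j²(3 4 5; 0 0 0) = Δ·Π!·Σ² = 20/1001  (sign +1)
sum: t=1:−1/1152 t=2:+1/432 = 5/3456
3j²(3 4 5; -2 1 1) = Δ·Π!·Σ² = 625/36036  (sign +1)
combine: 4πI² = 693·20/1001·625/36036 = 3125/13013
take √, sign +1: I = 0.13823925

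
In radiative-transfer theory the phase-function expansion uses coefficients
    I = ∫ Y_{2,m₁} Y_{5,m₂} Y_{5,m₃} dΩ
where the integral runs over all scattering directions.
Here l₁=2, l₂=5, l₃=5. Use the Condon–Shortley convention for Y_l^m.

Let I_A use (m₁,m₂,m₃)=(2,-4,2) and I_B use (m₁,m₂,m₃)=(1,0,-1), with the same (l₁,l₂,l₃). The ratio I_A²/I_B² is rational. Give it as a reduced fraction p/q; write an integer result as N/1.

72/5

Shared (l₁,l₂,l₃)=(2,5,5): N and (l;000)² cancel in I_A²/I_B².
A: Δ = 2!·2!·8!/13! = 1/38610; Racah Σ t=0..0: t=0:+1/20160 = 1/20160; ⇒ 3j(2 5 5; 2 -4 2)² = 12/715, sgn -1
B: Δ = 2!·2!·8!/13! = 1/38610; Racah Σ t=0..1: t=0:+1/1440 t=1:−1/1152 = -1/5760; ⇒ 3j(2 5 5; 1 0 -1)² = 1/858, sgn -1
I_A²/I_B² = (12/715)/(1/858) = 72/5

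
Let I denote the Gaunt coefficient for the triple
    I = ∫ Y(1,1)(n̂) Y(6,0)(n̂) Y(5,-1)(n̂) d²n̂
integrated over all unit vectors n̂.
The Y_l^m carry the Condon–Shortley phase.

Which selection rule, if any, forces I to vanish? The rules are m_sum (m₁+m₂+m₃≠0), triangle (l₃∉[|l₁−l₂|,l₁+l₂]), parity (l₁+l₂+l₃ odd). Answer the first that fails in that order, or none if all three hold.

none

Σmᵢ = 0  ✓
l₃∈[|l₁−l₂|,l₁+l₂]=[5,7], have l₃=5  ✓
Σlᵢ = 12 ⇒ even  ✓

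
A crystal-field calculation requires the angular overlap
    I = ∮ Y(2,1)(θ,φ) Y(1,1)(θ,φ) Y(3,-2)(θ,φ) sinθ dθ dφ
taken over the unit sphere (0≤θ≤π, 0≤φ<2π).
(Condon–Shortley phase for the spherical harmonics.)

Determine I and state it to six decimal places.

m-sum 0 ✓  L=6 even ✓  1≤3≤3 ✓
Π(2lᵢ+1) = 5×3×7 = 105
triangle coeff Δ(2,1,3) = 1/105
Σ_t [0,0]: t=0:+1/4 = 1/4
(3j)²=3/35 [(2 1 3; 0 0 0)], sign=-1
Σ_t [0,0]: t=0:+1/12 = 1/12
(3j)²=2/21 [(2 1 3; 1 1 -2)], sign=-1
⇒ 4πI² = 6/7
I = (+1)√(6/7/(4π)) = 0.26116903

0.261169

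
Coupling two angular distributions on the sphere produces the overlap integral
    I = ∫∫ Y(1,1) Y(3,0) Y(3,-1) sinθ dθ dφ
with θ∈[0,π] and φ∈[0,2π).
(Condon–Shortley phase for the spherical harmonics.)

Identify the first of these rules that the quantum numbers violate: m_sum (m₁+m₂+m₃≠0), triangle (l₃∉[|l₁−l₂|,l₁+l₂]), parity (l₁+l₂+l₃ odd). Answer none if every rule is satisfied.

azimuthal sum: 1 + 0 − 1 = 0  ✓
2 ≤ 3 ≤ 4 (triangle on l)  ✓
L = 1 + 3 + 3 = 7 (odd)  ✗

parity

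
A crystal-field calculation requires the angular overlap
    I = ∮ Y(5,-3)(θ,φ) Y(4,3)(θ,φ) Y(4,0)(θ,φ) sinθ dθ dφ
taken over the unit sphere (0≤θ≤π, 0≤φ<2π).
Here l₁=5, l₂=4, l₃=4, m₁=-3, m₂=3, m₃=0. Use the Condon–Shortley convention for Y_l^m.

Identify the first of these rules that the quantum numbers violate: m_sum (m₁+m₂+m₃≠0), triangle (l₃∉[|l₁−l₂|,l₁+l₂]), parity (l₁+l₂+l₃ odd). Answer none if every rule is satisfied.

m₁+m₂+m₃ = -3 + 3 + 0 = 0  ✓
triangle: |5−4|=1 ≤ l₃=4 ≤ 5+4=9  ✓
parity: l₁+l₂+l₃ = 13 is odd  ✗

parity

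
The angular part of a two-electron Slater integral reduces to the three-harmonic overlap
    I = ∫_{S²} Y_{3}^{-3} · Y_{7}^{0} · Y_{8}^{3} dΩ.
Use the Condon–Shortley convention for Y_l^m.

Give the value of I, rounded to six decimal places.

0.183025

m-sum 0 ✓  L=18 even ✓  4≤8≤10 ✓
Π(2lᵢ+1) = 7×15×17 = 1785
triangle coeff Δ(3,7,8) = 1/5290740
Σ_t [0,2]: t=0:+1/7257600 t=1:−1/2073600 t=2:+1/7257600 = -1/4838400
(3j)²=252/20995 [(3 7 8; 0 0 0)], sign=-1
Σ_t [2,2]: t=2:+1/29030400 = 1/29030400
(3j)²=165/8398 [(3 7 8; -3 0 3)], sign=-1
⇒ 4πI² = 436590/1037153
I = (+1)√(436590/1037153/(4π)) = 0.18302506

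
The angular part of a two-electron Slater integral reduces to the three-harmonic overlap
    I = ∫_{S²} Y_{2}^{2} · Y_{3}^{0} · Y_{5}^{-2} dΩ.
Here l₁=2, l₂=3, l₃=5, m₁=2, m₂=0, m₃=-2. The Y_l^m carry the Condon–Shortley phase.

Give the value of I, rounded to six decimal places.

m-sum 0 ✓  L=10 even ✓  1≤5≤5 ✓
Π(2lᵢ+1) = 5×7×11 = 385
triangle coeff Δ(2,3,5) = 1/2310
Σ_t [0,0]: t=0:+1/144 = 1/144
(3j)²=10/231 [(2 3 5; 0 0 0)], sign=-1
Σ_t [0,0]: t=0:+1/864 = 1/864
(3j)²=1/66 [(2 3 5; 2 0 -2)], sign=-1
⇒ 4πI² = 25/99
I = (+1)√(25/99/(4π)) = 0.14175797

0.141758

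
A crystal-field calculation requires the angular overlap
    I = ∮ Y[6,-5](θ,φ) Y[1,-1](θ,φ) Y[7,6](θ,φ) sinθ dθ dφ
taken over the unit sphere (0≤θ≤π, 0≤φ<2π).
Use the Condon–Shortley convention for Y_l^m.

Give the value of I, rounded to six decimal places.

0.309019

Checks pass: Σm=0; 14 even; l₃=7∈[5,7].
(2·6+1)(2·1+1)(2·7+1) = 585
Δ: 0! 12! 2! / 15! → 1/1365
sum: t=0:+1/518400 = 1/518400
3j²(6 1 7; 0 0 0) = Δ·Π!·Σ² = 7/195  (sign -1)
sum: t=0:+1/79833600 = 1/79833600
3j²(6 1 7; -5 -1 6) = Δ·Π!·Σ² = 2/35  (sign -1)
combine: 4πI² = 585·7/195·2/35 = 6/5
take √, sign +1: I = 0.30901936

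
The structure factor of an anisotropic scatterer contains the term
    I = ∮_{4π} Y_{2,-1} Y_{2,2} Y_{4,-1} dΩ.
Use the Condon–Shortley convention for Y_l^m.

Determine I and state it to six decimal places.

Rules hold: Σm=0, L=8 even, 0≤4≤4.
N = 5·5·9 = 225
Δ = 0!·4!·4!/9! = 1/630
Racah Σ t=0..0: t=0:+1/16 = 1/16
⇒ 3j(2 2 4; 0 0 0)² = 2/35, sgn +1
Racah Σ t=0..0: t=0:+1/144 = 1/144
⇒ 3j(2 2 4; -1 2 -1)² = 1/126, sgn -1
4πI² = N·(3j₀)²·(3jₘ)² = 5/49
I = -1·√(0.102041/4π) = -0.09011188

-0.090112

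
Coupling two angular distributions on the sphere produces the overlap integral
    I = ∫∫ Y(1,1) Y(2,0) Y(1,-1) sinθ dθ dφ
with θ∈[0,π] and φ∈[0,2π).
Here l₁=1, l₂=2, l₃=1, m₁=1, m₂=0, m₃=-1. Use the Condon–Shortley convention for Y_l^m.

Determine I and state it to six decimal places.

0.126157

Checks pass: Σm=0; 4 even; l₃=1∈[1,3].
(2·1+1)(2·2+1)(2·1+1) = 45
Δ: 2! 0! 2! / 5! → 1/30
sum: t=1:−1/1 = -1/1
3j²(1 2 1; 0 0 0) = Δ·Π!·Σ² = 2/15  (sign +1)
sum: t=0:+1/4 = 1/4
3j²(1 2 1; 1 0 -1) = Δ·Π!·Σ² = 1/30  (sign +1)
combine: 4πI² = 45·2/15·1/30 = 1/5
take √, sign +1: I = 0.12615663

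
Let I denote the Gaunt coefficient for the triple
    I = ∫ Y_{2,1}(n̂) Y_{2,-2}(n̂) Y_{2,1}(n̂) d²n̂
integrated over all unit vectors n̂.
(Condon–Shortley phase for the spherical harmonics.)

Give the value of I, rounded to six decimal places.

0.220728

Rules hold: Σm=0, L=6 even, 0≤2≤4.
N = 5·5·5 = 125
Δ = 2!·2!·2!/7! = 1/630
Racah Σ t=0..2: t=0:+1/8 t=1:−1/1 t=2:+1/8 = -3/4
⇒ 3j(2 2 2; 0 0 0)² = 2/35, sgn -1
Racah Σ t=0..0: t=0:+1/4 = 1/4
⇒ 3j(2 2 2; 1 -2 1)² = 3/35, sgn -1
4πI² = N·(3j₀)²·(3jₘ)² = 30/49
I = +1·√(0.612245/4π) = 0.22072812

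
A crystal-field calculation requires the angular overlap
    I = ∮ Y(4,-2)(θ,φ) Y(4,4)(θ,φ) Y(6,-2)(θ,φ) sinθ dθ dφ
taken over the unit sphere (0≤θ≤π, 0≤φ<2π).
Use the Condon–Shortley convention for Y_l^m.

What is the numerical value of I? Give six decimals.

-0.110189

Rules hold: Σm=0, L=14 even, 0≤6≤8.
N = 9·9·13 = 1053
Δ = 2!·6!·6!/15! = 1/1261260
Racah Σ t=0..2: t=0:+1/4608 t=1:−1/1296 t=2:+1/4608 = -7/20736
⇒ 3j(4 4 6; 0 0 0)² = 20/1287, sgn -1
Racah Σ t=2..2: t=2:+1/69120 = 1/69120
⇒ 3j(4 4 6; -2 4 -2)² = 4/429, sgn +1
4πI² = N·(3j₀)²·(3jₘ)² = 240/1573
I = -1·√(0.152575/4π) = -0.11018851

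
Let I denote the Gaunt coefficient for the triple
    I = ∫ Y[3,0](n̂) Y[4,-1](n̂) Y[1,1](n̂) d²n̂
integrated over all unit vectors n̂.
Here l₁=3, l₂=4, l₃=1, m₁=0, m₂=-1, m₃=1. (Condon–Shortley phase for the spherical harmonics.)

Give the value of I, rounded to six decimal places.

-0.194664

Checks pass: Σm=0; 8 even; l₃=1∈[1,7].
(2·3+1)(2·4+1)(2·1+1) = 189
Δ: 6! 0! 2! / 9! → 1/252
sum: t=3:−1/36 = -1/36
3j²(3 4 1; 0 0 0) = Δ·Π!·Σ² = 4/63  (sign +1)
sum: t=3:−1/72 = -1/72
3j²(3 4 1; 0 -1 1) = Δ·Π!·Σ² = 5/126  (sign -1)
combine: 4πI² = 189·4/63·5/126 = 10/21
take √, sign -1: I = -0.19466390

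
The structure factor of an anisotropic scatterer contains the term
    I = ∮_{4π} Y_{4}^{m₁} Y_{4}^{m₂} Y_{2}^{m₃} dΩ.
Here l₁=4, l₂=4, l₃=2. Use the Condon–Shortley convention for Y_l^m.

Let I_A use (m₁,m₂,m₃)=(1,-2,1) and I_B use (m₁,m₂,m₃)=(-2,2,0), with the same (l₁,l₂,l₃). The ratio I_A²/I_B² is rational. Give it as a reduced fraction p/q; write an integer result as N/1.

Same 4,4,2: normalisation and zero-m 3j drop out of the ratio.
A: Δ: 6! 2! 2! / 11! → 1/13860; sum: t=1:−1/240 t=2:+1/96 = 1/160; 3j²(4 4 2; 1 -2 1) = Δ·Π!·Σ² = 27/1540  (sign -1)
B: Δ: 6! 2! 2! / 11! → 1/13860; sum: t=4:+1/192 t=5:−1/120 t=6:+1/2880 = -1/360; 3j²(4 4 2; -2 2 0) = Δ·Π!·Σ² = 16/3465  (sign -1)
I_A²/I_B² = (27/1540)/(16/3465) = 243/64

243/64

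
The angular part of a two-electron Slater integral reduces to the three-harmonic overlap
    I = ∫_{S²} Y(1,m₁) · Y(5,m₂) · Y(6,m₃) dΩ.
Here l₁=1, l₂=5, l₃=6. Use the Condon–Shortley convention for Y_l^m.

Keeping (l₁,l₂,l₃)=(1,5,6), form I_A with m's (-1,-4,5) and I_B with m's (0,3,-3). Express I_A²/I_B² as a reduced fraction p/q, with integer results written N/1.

55/27

Shared (l₁,l₂,l₃)=(1,5,6): N and (l;000)² cancel in I_A²/I_B².
A: Δ = 0!·2!·10!/13! = 1/858; Racah Σ t=0..0: t=0:+1/725760 = 1/725760; ⇒ 3j(1 5 6; -1 -4 5)² = 5/78, sgn -1
B: Δ = 0!·2!·10!/13! = 1/858; Racah Σ t=0..0: t=0:+1/80640 = 1/80640; ⇒ 3j(1 5 6; 0 3 -3)² = 9/286, sgn -1
I_A²/I_B² = (5/78)/(9/286) = 55/27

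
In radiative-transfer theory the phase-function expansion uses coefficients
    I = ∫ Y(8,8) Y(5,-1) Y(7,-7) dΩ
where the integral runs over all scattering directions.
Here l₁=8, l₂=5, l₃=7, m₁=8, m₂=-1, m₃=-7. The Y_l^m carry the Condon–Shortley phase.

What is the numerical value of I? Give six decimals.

0.130829

m-sum 0 ✓  L=20 even ✓  3≤7≤13 ✓
Π(2lᵢ+1) = 17×11×15 = 2805
triangle coeff Δ(8,5,7) = 1/814773960
Σ_t [1,5]: t=1:−1/87091200 t=2:+1/4976640 t=3:−1/2073600 t=4:+1/4976640 t=5:−1/87091200 = -1/9676800
(3j)²=360/46189 [(8 5 7; 0 0 0)], sign=+1
Σ_t [0,0]: t=0:+1/62705664000 = 1/62705664000
(3j)²=143/14535 [(8 5 7; 8 -1 -7)], sign=+1
⇒ 4πI² = 1320/6137
I = (+1)√(1320/6137/(4π)) = 0.13082898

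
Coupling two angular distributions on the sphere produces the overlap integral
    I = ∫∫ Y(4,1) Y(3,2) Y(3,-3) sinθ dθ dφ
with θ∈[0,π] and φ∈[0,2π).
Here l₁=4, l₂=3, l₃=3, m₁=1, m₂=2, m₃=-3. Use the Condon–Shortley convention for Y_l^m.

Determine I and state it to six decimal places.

0.140463

Rules hold: Σm=0, L=10 even, 1≤3≤7.
N = 9·7·7 = 441
Δ = 4!·4!·2!/11! = 1/34650
Racah Σ t=1..3: t=1:−1/72 t=2:+1/16 t=3:−1/72 = 5/144
⇒ 3j(4 3 3; 0 0 0)² = 2/77, sgn -1
Racah Σ t=3..3: t=3:−1/288 = -1/288
⇒ 3j(4 3 3; 1 2 -3)² = 5/231, sgn -1
4πI² = N·(3j₀)²·(3jₘ)² = 30/121
I = +1·√(0.247934/4π) = 0.14046335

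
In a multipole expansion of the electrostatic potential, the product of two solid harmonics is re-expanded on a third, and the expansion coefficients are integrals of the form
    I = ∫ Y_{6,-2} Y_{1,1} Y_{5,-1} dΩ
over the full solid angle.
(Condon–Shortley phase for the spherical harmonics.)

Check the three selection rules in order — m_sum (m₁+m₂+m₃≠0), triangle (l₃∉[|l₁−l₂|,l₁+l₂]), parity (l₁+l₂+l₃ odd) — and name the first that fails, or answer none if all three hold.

azimuthal sum: -2 + 1 − 1 = -2  ✗
5 ≤ 5 ≤ 7 (triangle on l)
L = 6 + 1 + 5 = 12 (even)

m_sum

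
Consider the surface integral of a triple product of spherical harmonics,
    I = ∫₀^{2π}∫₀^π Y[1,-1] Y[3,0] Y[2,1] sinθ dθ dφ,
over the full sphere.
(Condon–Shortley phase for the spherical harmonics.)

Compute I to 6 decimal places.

0.143048

m-sum 0 ✓  L=6 even ✓  2≤2≤4 ✓
Π(2lᵢ+1) = 3×7×5 = 105
triangle coeff Δ(1,3,2) = 1/105
Σ_t [1,1]: t=1:−1/4 = -1/4
(3j)²=3/35 [(1 3 2; 0 0 0)], sign=-1
Σ_t [2,2]: t=2:+1/12 = 1/12
(3j)²=1/35 [(1 3 2; -1 0 1)], sign=-1
⇒ 4πI² = 9/35
I = (+1)√(9/35/(4π)) = 0.14304817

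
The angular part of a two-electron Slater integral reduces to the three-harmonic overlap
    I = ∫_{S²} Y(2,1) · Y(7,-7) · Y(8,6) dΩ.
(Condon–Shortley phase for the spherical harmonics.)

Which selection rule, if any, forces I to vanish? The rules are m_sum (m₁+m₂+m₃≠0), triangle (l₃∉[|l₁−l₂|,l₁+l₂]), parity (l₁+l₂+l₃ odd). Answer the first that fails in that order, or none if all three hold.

azimuthal sum: 1 − 7 + 6 = 0  ✓
5 ≤ 8 ≤ 9 (triangle on l)  ✓
L = 2 + 7 + 8 = 17 (odd)  ✗

parity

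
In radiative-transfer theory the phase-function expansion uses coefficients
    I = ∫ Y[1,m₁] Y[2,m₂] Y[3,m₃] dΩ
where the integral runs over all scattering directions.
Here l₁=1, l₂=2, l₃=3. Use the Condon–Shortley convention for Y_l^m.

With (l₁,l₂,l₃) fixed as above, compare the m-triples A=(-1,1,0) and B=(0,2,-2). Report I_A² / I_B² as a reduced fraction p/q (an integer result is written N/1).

Same 1,2,3: normalisation and zero-m 3j drop out of the ratio.
A: Δ: 0! 2! 4! / 7! → 1/105; sum: t=0:+1/12 = 1/12; 3j²(1 2 3; -1 1 0) = Δ·Π!·Σ² = 1/35  (sign -1)
B: Δ: 0! 2! 4! / 7! → 1/105; sum: t=0:+1/24 = 1/24; 3j²(1 2 3; 0 2 -2) = Δ·Π!·Σ² = 1/21  (sign -1)
I_A²/I_B² = (1/35)/(1/21) = 3/5

3/5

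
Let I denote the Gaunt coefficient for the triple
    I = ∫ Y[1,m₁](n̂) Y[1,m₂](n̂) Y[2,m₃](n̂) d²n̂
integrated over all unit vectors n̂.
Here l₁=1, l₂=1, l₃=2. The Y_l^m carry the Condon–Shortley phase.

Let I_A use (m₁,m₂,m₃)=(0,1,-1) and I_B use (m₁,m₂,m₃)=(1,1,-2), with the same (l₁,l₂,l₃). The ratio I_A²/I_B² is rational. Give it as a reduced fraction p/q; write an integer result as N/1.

Shared (l₁,l₂,l₃)=(1,1,2): N and (l;000)² cancel in I_A²/I_B².
A: Δ = 0!·2!·2!/5! = 1/30; Racah Σ t=0..0: t=0:+1/2 = 1/2; ⇒ 3j(1 1 2; 0 1 -1)² = 1/10, sgn -1
B: Δ = 0!·2!·2!/5! = 1/30; Racah Σ t=0..0: t=0:+1/4 = 1/4; ⇒ 3j(1 1 2; 1 1 -2)² = 1/5, sgn +1
I_A²/I_B² = (1/10)/(1/5) = 1/2

1/2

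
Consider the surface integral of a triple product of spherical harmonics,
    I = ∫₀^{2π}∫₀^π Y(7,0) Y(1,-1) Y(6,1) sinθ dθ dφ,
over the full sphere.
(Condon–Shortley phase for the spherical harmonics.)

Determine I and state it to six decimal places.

Checks pass: Σm=0; 14 even; l₃=6∈[6,8].
(2·7+1)(2·1+1)(2·6+1) = 585
Δ: 2! 12! 0! / 15! → 1/1365
sum: t=1:−1/518400 = -1/518400
3j²(7 1 6; 0 0 0) = Δ·Π!·Σ² = 7/195  (sign -1)
sum: t=0:+1/1209600 = 1/1209600
3j²(7 1 6; 0 -1 1) = Δ·Π!·Σ² = 1/65  (sign -1)
combine: 4πI² = 585·7/195·1/65 = 21/65
take √, sign +1: I = 0.16034227

0.160342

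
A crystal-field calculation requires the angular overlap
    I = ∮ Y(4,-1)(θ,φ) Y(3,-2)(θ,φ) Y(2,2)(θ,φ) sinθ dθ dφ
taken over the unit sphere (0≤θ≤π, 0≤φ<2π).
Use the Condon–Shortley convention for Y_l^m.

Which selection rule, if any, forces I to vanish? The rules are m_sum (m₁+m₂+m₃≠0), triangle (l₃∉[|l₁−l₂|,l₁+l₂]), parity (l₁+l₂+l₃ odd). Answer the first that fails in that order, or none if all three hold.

m_sum

m₁+m₂+m₃ = -1 − 2 + 2 = -1  ✗
triangle: |4−3|=1 ≤ l₃=2 ≤ 4+3=7
parity: l₁+l₂+l₃ = 9 is odd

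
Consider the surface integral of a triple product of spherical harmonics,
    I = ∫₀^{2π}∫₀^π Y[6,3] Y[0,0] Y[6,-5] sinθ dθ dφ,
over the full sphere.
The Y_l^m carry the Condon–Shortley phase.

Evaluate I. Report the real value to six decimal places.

0.000000

Σmᵢ = -2 ≠ 0, so the φ-integral vanishes; I = 0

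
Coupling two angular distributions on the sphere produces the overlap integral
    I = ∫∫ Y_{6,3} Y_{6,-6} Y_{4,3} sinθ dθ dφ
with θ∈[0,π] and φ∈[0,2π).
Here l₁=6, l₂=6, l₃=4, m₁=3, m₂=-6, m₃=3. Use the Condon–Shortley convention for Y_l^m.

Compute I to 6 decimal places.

Checks pass: Σm=0; 16 even; l₃=4∈[0,12].
(2·6+1)(2·6+1)(2·4+1) = 1521
Δ: 8! 4! 4! / 17! → 1/15315300
sum: t=2:+1/829440 t=3:−1/25920 t=4:+1/9216 t=5:−1/25920 t=6:+1/829440 = 7/207360
3j²(6 6 4; 0 0 0) = Δ·Π!·Σ² = 28/2431  (sign +1)
sum: t=0:+1/5806080 = 1/5806080
3j²(6 6 4; 3 -6 3) = Δ·Π!·Σ² = 9/884  (sign -1)
combine: 4πI² = 1521·28/2431·9/884 = 567/3179
take √, sign -1: I = -0.11913554

-0.119136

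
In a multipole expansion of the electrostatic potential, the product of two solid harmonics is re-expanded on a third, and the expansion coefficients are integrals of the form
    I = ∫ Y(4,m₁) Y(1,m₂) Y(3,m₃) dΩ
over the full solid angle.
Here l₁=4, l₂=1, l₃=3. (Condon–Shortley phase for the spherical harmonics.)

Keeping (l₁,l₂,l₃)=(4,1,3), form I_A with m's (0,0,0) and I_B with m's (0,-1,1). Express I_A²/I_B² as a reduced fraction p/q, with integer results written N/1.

8/3

l's match ⇒ only the (l;m) 3-j factors differ between A and B.
A: triangle coeff Δ(4,1,3) = 1/252; Σ_t [1,1]: t=1:−1/36 = -1/36; (3j)²=4/63 [(4 1 3; 0 0 0)], sign=+1
B: triangle coeff Δ(4,1,3) = 1/252; Σ_t [0,0]: t=0:+1/96 = 1/96; (3j)²=1/42 [(4 1 3; 0 -1 1)], sign=+1
I_A²/I_B² = (4/63)/(1/42) = 8/3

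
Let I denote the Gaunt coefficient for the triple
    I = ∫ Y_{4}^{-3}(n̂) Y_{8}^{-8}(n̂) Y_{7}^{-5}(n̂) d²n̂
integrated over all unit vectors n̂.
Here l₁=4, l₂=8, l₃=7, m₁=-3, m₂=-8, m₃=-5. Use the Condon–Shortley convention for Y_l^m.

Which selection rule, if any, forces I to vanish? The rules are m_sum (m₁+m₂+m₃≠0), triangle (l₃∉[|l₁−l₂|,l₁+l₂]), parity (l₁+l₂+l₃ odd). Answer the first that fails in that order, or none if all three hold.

m₁+m₂+m₃ = -3 − 8 − 5 = -16  ✗
triangle: |4−8|=4 ≤ l₃=7 ≤ 4+8=12
parity: l₁+l₂+l₃ = 19 is odd

m_sum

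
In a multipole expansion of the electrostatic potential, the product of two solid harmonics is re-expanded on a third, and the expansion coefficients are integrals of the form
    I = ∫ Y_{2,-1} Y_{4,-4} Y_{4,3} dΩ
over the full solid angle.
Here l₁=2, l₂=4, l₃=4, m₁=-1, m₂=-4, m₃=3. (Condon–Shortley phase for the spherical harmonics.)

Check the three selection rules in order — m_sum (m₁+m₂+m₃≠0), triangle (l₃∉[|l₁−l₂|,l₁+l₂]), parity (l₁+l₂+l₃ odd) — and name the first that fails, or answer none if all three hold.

m_sum

Σmᵢ = -2  ✗
l₃∈[|l₁−l₂|,l₁+l₂]=[2,6], have l₃=4
Σlᵢ = 10 ⇒ even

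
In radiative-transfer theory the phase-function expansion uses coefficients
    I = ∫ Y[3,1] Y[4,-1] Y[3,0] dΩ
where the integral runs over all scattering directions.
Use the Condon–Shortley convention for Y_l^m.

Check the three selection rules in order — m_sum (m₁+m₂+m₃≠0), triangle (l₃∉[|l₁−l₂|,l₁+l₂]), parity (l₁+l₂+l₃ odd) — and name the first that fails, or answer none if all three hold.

none

m₁+m₂+m₃ = 1 − 1 + 0 = 0  ✓
triangle: |3−4|=1 ≤ l₃=3 ≤ 3+4=7  ✓
parity: l₁+l₂+l₃ = 10 is even  ✓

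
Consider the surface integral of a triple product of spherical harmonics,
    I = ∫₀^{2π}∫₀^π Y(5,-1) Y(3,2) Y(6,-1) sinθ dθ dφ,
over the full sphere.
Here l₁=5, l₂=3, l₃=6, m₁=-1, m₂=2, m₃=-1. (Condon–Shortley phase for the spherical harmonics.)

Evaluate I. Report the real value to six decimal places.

0.134828

Checks pass: Σm=0; 14 even; l₃=6∈[2,8].
(2·5+1)(2·3+1)(2·6+1) = 1001
Δ: 2! 8! 4! / 15! → 1/675675
sum: t=0:+1/8640 t=1:−1/2304 t=2:+1/8640 = -7/34560
3j²(5 3 6; 0 0 0) = Δ·Π!·Σ² = 7/429  (sign -1)
sum: t=1:−1/17280 t=2:+1/6912 = 1/11520
3j²(5 3 6; -1 2 -1) = Δ·Π!·Σ² = 2/143  (sign -1)
combine: 4πI² = 1001·7/429·2/143 = 98/429
take √, sign +1: I = 0.13482780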